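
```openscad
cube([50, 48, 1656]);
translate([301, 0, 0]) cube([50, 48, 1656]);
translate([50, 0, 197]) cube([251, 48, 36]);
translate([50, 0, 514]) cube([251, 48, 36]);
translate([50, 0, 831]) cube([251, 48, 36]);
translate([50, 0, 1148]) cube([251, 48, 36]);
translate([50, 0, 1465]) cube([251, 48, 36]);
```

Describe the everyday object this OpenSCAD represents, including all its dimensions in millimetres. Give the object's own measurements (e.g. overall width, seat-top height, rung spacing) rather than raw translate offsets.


A straight ladder. Two 50×48 mm vertical rails, 1656 mm tall, stand 351 mm apart (outside-to-outside) with their front faces coplanar on the −y side. 5 rungs, each 48 mm deep and 36 mm tall, span between the inner faces of the rails, front faces flush with the rails. The lowest rung's underside is at z = 197 mm and rungs are spaced 317 mm apart (underside to underside).


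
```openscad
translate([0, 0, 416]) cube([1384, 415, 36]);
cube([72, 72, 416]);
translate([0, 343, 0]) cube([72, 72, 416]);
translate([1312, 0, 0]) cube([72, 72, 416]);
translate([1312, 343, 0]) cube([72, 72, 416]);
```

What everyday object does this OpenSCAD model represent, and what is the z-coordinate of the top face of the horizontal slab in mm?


A bench. The seat-top height is 452 mm.

A long slab on four corner posts — a bench. The slab sits at z = 416 with thickness 36, so the top is 416 + 36 = 452 mm.


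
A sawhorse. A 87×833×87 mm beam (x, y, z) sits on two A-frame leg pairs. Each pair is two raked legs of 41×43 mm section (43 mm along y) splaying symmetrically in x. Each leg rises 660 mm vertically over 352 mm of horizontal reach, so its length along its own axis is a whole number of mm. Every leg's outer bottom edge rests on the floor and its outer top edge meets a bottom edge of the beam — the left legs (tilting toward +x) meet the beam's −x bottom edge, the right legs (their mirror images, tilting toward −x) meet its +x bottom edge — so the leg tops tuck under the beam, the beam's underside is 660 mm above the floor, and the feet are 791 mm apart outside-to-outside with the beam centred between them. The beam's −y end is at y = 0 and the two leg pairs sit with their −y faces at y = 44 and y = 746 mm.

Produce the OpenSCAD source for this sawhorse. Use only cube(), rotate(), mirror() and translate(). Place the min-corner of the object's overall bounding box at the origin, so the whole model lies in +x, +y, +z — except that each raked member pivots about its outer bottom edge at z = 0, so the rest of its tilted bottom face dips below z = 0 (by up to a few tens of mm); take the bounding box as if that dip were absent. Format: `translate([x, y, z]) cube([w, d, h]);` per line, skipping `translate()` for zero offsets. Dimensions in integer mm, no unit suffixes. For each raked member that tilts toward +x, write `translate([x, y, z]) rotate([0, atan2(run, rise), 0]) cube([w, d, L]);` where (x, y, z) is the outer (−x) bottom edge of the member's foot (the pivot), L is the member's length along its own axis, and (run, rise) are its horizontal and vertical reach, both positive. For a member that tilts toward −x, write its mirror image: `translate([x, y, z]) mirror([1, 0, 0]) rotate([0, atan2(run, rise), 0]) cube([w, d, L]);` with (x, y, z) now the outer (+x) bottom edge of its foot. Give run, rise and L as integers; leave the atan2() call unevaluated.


translate([352, 0, 660]) cube([87, 833, 87]);
translate([0, 44, 0]) rotate([0, atan2(352, 660), 0]) cube([41, 43, 748]);
translate([791, 44, 0]) mirror([1, 0, 0]) rotate([0, atan2(352, 660), 0]) cube([41, 43, 748]);
translate([0, 746, 0]) rotate([0, atan2(352, 660), 0]) cube([41, 43, 748]);
translate([791, 746, 0]) mirror([1, 0, 0]) rotate([0, atan2(352, 660), 0]) cube([41, 43, 748]);


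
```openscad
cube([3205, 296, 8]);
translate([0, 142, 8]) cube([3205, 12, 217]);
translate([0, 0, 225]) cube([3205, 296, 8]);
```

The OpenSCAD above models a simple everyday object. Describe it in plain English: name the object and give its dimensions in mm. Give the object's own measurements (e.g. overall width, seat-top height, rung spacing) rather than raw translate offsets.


An I-beam lying along x, 3205 mm long. Overall section height 233 mm. Two flanges 296 mm wide (y) and 8 mm thick, one on the floor and one at the top; a web 12 mm thick runs between them, centred on the flange width.


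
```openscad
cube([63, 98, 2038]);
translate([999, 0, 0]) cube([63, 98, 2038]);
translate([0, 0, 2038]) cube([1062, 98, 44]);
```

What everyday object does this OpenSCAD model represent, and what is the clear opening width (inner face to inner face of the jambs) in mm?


A door frame. The clear opening width is 936 mm.

Two 2038 mm tall posts with a header on top — a door frame. The left jamb is 63 mm wide at x = 0; the right jamb starts at x = 999. The clear opening is 999 − 63 = 936 mm.


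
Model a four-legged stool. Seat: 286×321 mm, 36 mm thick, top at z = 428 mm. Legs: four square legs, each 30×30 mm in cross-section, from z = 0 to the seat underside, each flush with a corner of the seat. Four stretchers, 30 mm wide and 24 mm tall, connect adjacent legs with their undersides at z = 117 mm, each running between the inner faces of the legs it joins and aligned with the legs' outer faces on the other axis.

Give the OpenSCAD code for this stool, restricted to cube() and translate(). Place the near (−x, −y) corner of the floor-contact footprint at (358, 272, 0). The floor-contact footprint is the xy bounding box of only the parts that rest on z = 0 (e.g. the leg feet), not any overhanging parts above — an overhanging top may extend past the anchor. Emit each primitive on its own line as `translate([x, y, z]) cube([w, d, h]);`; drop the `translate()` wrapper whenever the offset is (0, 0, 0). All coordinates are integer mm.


// leg_h = 428 - 36 = 392
// stretcher span = 286 - 2*30 = 226
translate([358, 272, 392]) cube([286, 321, 36]);
translate([358, 272, 0]) cube([30, 30, 392]);
translate([614, 272, 0]) cube([30, 30, 392]);
translate([358, 563, 0]) cube([30, 30, 392]);
translate([614, 563, 0]) cube([30, 30, 392]);
translate([388, 272, 117]) cube([226, 30, 24]);
translate([388, 563, 117]) cube([226, 30, 24]);
translate([358, 302, 117]) cube([30, 261, 24]);
translate([614, 302, 117]) cube([30, 261, 24]);


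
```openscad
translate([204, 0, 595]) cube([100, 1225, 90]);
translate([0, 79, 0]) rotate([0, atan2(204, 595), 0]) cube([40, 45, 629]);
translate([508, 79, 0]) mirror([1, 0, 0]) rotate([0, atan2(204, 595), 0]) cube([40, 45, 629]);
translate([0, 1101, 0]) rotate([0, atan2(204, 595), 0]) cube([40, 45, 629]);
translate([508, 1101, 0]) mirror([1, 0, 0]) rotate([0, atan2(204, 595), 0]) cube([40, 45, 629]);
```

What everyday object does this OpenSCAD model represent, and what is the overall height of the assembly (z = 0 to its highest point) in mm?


A sawhorse. The overall height is 685 mm.

A beam across two mirrored pairs of raked legs — a sawhorse. The beam's underside is at z = 595 (matching the legs' vertical rise in atan2(204, 595)) and the beam is 90 mm tall, so its top is at 595 + 90 = 685 mm. The raked legs top out at the beam's underside, so that is the highest point.


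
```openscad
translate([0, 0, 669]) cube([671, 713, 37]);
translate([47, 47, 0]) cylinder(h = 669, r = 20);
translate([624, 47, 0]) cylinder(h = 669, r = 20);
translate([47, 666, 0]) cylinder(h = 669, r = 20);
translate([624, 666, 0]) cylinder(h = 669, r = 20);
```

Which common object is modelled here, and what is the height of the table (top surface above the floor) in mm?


A table. The table height is 706 mm.

A 671×713×37 slab sits at z = 669 on four Ø40 mm round legs — a table. The top surface is at 669 + 37 = 706 mm.


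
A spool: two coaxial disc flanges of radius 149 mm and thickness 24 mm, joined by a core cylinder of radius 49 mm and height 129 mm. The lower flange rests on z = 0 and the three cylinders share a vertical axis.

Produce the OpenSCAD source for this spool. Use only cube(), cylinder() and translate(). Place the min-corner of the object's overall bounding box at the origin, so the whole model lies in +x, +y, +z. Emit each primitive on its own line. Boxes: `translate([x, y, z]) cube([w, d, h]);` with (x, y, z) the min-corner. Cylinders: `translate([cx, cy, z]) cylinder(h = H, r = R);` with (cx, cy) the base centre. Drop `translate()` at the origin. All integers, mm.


translate([149, 149, 0]) cylinder(h = 24, r = 149);
translate([149, 149, 24]) cylinder(h = 129, r = 49);
translate([149, 149, 153]) cylinder(h = 24, r = 149);


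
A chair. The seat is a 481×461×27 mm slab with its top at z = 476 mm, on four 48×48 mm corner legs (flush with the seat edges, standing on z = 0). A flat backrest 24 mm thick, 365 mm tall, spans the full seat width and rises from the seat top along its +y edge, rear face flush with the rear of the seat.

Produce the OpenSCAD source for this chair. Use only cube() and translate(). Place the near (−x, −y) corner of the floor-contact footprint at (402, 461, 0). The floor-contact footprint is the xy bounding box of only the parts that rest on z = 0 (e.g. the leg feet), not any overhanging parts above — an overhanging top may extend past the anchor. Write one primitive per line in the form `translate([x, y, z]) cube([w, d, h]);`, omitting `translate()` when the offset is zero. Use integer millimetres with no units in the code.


// leg_h = 476 - 27 = 449
translate([402, 461, 449]) cube([481, 461, 27]);
translate([402, 461, 0]) cube([48, 48, 449]);
translate([835, 461, 0]) cube([48, 48, 449]);
translate([402, 874, 0]) cube([48, 48, 449]);
translate([835, 874, 0]) cube([48, 48, 449]);
translate([402, 898, 476]) cube([481, 24, 365]);


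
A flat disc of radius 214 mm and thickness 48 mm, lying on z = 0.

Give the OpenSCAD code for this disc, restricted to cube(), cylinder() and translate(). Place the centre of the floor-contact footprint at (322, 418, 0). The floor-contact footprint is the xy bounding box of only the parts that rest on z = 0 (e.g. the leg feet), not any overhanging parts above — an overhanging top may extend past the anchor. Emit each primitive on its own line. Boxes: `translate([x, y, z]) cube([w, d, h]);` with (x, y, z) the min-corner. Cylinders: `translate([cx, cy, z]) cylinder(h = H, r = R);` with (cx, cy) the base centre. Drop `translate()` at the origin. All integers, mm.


translate([322, 418, 0]) cylinder(h = 48, r = 214);


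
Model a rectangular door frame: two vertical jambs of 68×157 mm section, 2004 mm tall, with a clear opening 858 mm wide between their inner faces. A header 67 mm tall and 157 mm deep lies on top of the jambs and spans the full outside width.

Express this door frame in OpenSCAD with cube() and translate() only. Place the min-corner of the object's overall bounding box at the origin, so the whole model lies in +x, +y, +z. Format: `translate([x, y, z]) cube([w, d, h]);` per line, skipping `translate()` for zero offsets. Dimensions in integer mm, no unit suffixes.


cube([68, 157, 2004]);
translate([926, 0, 0]) cube([68, 157, 2004]);
translate([0, 0, 2004]) cube([994, 157, 67]);


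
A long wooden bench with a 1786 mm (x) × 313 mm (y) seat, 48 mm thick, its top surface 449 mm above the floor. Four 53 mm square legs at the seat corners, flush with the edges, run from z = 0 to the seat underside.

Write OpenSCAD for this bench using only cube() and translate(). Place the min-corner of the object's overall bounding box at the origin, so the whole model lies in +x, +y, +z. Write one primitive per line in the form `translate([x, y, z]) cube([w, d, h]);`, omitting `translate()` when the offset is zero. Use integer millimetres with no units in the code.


// leg_h = 449 − 48 = 401
translate([0, 0, 401]) cube([1786, 313, 48]);
cube([53, 53, 401]);
translate([0, 260, 0]) cube([53, 53, 401]);
translate([1733, 0, 0]) cube([53, 53, 401]);
translate([1733, 260, 0]) cube([53, 53, 401]);


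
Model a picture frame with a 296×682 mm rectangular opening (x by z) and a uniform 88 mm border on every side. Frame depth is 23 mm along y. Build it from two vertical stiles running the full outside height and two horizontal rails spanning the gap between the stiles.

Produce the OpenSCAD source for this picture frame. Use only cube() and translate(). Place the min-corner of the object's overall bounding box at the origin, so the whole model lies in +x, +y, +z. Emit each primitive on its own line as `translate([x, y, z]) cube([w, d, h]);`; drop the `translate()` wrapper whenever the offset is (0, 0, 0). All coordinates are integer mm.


cube([88, 23, 858]);
translate([384, 0, 0]) cube([88, 23, 858]);
translate([88, 0, 0]) cube([296, 23, 88]);
translate([88, 0, 770]) cube([296, 23, 88]);


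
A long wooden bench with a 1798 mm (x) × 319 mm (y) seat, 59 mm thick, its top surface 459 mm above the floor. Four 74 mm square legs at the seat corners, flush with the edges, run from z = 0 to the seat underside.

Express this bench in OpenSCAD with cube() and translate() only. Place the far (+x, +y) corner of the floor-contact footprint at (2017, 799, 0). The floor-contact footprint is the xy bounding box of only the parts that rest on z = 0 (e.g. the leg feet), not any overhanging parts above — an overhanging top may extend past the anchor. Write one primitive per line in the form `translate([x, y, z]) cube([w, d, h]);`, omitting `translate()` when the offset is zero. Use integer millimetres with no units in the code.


// leg_h = 459 − 59 = 400
translate([219, 480, 400]) cube([1798, 319, 59]);
translate([219, 480, 0]) cube([74, 74, 400]);
translate([219, 725, 0]) cube([74, 74, 400]);
translate([1943, 480, 0]) cube([74, 74, 400]);
translate([1943, 725, 0]) cube([74, 74, 400]);


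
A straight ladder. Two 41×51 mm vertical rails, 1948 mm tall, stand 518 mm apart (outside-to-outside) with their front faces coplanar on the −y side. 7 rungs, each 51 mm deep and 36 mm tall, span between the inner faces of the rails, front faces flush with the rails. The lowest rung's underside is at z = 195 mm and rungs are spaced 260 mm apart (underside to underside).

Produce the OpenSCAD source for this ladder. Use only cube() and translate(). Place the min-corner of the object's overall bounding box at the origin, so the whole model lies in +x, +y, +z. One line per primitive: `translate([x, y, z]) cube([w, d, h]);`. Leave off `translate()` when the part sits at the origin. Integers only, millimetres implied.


// rung span = 518 - 2*41 = 436
// rung[k] z = 195 + k*260
cube([41, 51, 1948]);
translate([477, 0, 0]) cube([41, 51, 1948]);
translate([41, 0, 195]) cube([436, 51, 36]);
translate([41, 0, 455]) cube([436, 51, 36]);
translate([41, 0, 715]) cube([436, 51, 36]);
translate([41, 0, 975]) cube([436, 51, 36]);
translate([41, 0, 1235]) cube([436, 51, 36]);
translate([41, 0, 1495]) cube([436, 51, 36]);
translate([41, 0, 1755]) cube([436, 51, 36]);


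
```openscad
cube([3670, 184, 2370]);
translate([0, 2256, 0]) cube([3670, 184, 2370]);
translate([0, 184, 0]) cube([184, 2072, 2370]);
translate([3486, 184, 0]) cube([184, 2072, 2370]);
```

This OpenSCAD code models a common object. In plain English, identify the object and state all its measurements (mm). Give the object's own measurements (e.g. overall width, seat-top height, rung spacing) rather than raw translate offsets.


The wall frame of a small rectangular building: four walls, each 2370 mm tall and 184 mm thick, enclosing a footprint 3670 mm (x) by 2440 mm (y) outside-to-outside, with no floor or roof. The front and back walls (the −y and +y sides) span the full width; the two side walls fit between them.


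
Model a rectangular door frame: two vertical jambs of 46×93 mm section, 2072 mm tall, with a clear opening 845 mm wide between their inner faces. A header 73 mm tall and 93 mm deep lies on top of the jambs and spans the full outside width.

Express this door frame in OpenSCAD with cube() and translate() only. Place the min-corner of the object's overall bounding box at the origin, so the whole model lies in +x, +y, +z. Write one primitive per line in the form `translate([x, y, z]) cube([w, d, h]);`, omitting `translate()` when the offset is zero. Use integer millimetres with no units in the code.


cube([46, 93, 2072]);
translate([891, 0, 0]) cube([46, 93, 2072]);
translate([0, 0, 2072]) cube([937, 93, 73]);


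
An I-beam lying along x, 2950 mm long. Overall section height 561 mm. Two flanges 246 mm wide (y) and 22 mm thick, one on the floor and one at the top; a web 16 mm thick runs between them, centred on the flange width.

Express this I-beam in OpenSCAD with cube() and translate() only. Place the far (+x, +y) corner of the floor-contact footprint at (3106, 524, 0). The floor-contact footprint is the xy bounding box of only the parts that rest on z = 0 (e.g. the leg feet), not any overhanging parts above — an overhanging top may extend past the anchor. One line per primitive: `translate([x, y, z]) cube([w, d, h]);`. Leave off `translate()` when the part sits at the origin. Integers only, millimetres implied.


translate([156, 278, 0]) cube([2950, 246, 22]);
translate([156, 393, 22]) cube([2950, 16, 517]);
translate([156, 278, 539]) cube([2950, 246, 22]);


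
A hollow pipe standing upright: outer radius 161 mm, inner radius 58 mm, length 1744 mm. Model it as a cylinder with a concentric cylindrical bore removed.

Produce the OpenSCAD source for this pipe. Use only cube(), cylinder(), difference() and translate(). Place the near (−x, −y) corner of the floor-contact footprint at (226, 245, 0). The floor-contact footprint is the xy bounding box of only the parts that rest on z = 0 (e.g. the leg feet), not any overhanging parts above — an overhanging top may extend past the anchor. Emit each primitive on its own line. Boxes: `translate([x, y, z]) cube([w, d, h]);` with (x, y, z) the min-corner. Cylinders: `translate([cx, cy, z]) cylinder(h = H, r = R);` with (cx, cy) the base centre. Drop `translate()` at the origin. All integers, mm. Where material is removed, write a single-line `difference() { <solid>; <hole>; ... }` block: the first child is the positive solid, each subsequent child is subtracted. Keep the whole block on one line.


difference() { translate([387, 406, 0]) cylinder(h = 1744, r = 161); translate([387, 406, 0]) cylinder(h = 1744, r = 58); }


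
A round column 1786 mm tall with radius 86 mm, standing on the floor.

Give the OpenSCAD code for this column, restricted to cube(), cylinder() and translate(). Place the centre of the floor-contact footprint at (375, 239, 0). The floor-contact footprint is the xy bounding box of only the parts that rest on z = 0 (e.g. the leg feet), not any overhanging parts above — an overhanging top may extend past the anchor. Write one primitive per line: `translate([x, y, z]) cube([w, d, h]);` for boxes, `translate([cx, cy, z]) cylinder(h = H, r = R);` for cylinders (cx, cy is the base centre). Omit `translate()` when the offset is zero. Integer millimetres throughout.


translate([375, 239, 0]) cylinder(h = 1786, r = 86);


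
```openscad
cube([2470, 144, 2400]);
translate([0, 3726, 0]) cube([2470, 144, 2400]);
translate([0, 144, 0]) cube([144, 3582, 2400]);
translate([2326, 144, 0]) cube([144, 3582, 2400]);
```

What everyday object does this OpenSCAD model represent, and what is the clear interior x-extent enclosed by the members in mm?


A house (or room) frame. The interior width is 2182 mm.

Four 2400 mm walls enclosing a rectangle with no floor or roof — a room or house frame. Outside width is 2470 mm and wall thickness is 144 mm, so the interior width is 2470 − 2 × 144 = 2182 mm.


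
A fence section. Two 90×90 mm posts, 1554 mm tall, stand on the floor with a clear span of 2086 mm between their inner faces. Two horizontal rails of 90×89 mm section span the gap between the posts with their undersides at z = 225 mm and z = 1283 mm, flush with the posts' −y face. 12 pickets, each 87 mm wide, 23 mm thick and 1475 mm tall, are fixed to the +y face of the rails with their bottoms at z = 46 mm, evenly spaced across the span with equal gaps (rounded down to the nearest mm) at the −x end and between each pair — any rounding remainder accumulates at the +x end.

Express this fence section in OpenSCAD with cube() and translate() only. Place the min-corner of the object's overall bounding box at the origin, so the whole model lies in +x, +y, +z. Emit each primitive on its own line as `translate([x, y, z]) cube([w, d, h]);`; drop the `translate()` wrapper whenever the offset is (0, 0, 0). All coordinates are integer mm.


cube([90, 90, 1554]);
translate([2176, 0, 0]) cube([90, 90, 1554]);
translate([90, 0, 225]) cube([2086, 90, 89]);
translate([90, 0, 1283]) cube([2086, 90, 89]);
translate([170, 90, 46]) cube([87, 23, 1475]);
translate([337, 90, 46]) cube([87, 23, 1475]);
translate([504, 90, 46]) cube([87, 23, 1475]);
translate([671, 90, 46]) cube([87, 23, 1475]);
translate([838, 90, 46]) cube([87, 23, 1475]);
translate([1005, 90, 46]) cube([87, 23, 1475]);
translate([1172, 90, 46]) cube([87, 23, 1475]);
translate([1339, 90, 46]) cube([87, 23, 1475]);
translate([1506, 90, 46]) cube([87, 23, 1475]);
translate([1673, 90, 46]) cube([87, 23, 1475]);
translate([1840, 90, 46]) cube([87, 23, 1475]);
translate([2007, 90, 46]) cube([87, 23, 1475]);


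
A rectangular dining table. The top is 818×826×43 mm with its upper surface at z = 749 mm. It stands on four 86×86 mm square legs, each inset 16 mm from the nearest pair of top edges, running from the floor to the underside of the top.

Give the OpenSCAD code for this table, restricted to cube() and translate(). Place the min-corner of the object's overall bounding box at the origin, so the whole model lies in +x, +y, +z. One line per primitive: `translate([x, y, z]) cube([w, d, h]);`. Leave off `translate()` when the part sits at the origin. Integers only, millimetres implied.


translate([0, 0, 706]) cube([818, 826, 43]);
translate([16, 16, 0]) cube([86, 86, 706]);
translate([716, 16, 0]) cube([86, 86, 706]);
translate([16, 724, 0]) cube([86, 86, 706]);
translate([716, 724, 0]) cube([86, 86, 706]);


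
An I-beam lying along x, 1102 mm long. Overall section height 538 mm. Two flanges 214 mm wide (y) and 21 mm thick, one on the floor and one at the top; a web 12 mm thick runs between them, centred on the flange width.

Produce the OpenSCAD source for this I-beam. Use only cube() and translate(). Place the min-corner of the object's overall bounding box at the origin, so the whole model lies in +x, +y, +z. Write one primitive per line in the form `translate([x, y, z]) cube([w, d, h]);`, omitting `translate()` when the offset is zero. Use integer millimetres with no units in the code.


cube([1102, 214, 21]);
translate([0, 101, 21]) cube([1102, 12, 496]);
translate([0, 0, 517]) cube([1102, 214, 21]);


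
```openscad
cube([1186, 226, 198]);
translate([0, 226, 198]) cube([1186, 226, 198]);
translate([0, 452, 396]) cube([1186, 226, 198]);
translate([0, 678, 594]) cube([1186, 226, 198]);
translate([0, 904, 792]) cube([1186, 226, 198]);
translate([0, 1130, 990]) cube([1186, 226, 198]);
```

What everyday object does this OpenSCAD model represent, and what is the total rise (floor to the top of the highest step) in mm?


A staircase. The total rise is 1188 mm.

6 identical blocks, each offset up and back from the previous — a staircase. Each step is 198 mm tall and there are 6 of them, so the total rise is 6 × 198 = 1188 mm.


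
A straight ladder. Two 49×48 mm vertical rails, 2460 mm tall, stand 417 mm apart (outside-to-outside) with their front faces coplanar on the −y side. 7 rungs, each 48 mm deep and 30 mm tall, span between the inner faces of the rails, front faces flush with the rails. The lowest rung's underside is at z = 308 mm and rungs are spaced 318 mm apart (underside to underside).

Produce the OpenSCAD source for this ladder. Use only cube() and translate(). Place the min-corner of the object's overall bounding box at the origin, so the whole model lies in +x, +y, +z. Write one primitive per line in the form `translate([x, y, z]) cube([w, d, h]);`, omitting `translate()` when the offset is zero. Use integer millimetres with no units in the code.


cube([49, 48, 2460]);
translate([368, 0, 0]) cube([49, 48, 2460]);
translate([49, 0, 308]) cube([319, 48, 30]);
translate([49, 0, 626]) cube([319, 48, 30]);
translate([49, 0, 944]) cube([319, 48, 30]);
translate([49, 0, 1262]) cube([319, 48, 30]);
translate([49, 0, 1580]) cube([319, 48, 30]);
translate([49, 0, 1898]) cube([319, 48, 30]);
translate([49, 0, 2216]) cube([319, 48, 30]);


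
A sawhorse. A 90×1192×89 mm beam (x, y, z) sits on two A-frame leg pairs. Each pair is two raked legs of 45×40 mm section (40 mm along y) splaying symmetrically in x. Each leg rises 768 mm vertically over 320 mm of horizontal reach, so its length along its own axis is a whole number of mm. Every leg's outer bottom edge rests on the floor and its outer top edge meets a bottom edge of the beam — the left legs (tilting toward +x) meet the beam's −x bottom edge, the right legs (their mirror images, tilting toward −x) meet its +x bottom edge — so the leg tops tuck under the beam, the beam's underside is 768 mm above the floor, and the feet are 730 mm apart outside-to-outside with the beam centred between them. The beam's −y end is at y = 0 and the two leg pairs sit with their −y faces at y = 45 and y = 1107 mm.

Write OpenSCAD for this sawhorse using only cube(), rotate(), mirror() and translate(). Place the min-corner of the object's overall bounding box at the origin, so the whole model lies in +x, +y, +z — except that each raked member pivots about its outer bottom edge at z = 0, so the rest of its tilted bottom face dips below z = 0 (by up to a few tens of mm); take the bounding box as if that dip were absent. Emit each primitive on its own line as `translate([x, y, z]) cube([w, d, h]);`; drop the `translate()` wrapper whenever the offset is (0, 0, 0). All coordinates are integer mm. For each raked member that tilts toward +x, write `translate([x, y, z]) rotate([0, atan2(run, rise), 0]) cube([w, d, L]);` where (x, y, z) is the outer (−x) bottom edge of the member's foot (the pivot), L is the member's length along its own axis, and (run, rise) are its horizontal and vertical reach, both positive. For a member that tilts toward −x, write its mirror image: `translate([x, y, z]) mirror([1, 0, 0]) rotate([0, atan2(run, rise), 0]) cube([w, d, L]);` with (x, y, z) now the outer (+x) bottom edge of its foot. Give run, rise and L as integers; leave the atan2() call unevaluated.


// leg length = √(320² + 768²) = 832
// right-leg outer foot x = 2·320 + 90 = 730
// beam min-corner = (320, 0, 768)
translate([320, 0, 768]) cube([90, 1192, 89]);
translate([0, 45, 0]) rotate([0, atan2(320, 768), 0]) cube([45, 40, 832]);
translate([730, 45, 0]) mirror([1, 0, 0]) rotate([0, atan2(320, 768), 0]) cube([45, 40, 832]);
translate([0, 1107, 0]) rotate([0, atan2(320, 768), 0]) cube([45, 40, 832]);
translate([730, 1107, 0]) mirror([1, 0, 0]) rotate([0, atan2(320, 768), 0]) cube([45, 40, 832]);


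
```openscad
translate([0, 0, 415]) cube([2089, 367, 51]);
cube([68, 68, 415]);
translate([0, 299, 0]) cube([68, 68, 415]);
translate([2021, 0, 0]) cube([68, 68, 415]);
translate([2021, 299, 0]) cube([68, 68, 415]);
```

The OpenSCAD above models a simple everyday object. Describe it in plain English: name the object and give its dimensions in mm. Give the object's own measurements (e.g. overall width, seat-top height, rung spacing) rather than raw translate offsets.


A bench: a 2089×367 mm seat slab, 51 mm thick, top at z = 466 mm, on four 68×68 mm square legs flush with the seat corners and standing on z = 0.


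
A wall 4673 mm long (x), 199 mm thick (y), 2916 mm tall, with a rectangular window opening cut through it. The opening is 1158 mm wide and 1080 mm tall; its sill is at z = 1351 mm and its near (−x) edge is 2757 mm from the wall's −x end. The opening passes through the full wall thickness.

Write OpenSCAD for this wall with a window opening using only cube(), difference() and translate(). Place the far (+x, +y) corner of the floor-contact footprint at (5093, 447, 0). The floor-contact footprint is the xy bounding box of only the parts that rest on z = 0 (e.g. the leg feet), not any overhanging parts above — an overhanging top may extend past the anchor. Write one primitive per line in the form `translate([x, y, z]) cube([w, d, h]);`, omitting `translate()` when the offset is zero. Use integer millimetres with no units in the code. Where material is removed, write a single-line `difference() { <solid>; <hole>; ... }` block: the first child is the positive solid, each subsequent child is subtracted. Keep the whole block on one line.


difference() { translate([420, 248, 0]) cube([4673, 199, 2916]); translate([3177, 248, 1351]) cube([1158, 199, 1080]); }


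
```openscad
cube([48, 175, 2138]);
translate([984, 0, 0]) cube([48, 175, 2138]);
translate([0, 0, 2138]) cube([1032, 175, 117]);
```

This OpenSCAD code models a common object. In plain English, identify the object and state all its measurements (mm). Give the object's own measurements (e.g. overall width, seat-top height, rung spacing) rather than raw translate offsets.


A door frame. The clear opening is 936 mm wide and 2138 mm high. Two 48 mm wide jambs, 175 mm deep, stand either side of the opening from the floor to the top of the opening. A 117 mm thick head sits across the top of both jambs, spanning the full outside width of the frame.


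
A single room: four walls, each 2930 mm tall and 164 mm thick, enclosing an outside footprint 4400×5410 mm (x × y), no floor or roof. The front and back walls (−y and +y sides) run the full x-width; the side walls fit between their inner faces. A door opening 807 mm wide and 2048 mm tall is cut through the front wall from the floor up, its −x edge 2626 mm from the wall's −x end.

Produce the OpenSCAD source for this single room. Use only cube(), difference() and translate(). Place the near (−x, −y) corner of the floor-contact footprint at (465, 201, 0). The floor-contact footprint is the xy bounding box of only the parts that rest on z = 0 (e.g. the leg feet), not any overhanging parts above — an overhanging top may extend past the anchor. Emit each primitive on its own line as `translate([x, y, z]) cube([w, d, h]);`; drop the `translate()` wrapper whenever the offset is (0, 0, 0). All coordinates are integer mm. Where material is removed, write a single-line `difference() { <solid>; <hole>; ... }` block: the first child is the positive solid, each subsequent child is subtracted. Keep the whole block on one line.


difference() { translate([465, 201, 0]) cube([4400, 164, 2930]); translate([3091, 201, 0]) cube([807, 164, 2048]); }
translate([465, 5447, 0]) cube([4400, 164, 2930]);
translate([465, 365, 0]) cube([164, 5082, 2930]);
translate([4701, 365, 0]) cube([164, 5082, 2930]);


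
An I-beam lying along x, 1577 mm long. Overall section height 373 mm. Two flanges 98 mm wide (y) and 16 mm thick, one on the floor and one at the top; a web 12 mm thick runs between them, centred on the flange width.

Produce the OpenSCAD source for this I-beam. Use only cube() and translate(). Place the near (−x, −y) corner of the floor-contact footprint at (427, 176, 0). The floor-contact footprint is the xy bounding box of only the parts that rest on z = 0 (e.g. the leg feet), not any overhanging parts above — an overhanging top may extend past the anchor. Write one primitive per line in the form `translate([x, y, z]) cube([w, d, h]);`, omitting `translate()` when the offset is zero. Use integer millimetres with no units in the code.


translate([427, 176, 0]) cube([1577, 98, 16]);
translate([427, 219, 16]) cube([1577, 12, 341]);
translate([427, 176, 357]) cube([1577, 98, 16]);


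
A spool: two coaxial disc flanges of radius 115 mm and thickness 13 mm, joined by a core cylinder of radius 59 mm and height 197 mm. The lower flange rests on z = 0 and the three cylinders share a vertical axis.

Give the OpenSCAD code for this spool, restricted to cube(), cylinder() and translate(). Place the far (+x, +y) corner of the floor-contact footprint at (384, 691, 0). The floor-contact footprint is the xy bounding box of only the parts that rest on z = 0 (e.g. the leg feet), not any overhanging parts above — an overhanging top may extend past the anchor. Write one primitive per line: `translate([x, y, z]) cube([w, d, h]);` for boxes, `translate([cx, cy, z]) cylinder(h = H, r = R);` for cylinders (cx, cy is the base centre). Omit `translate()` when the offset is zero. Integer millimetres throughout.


translate([269, 576, 0]) cylinder(h = 13, r = 115);
translate([269, 576, 13]) cylinder(h = 197, r = 59);
translate([269, 576, 210]) cylinder(h = 13, r = 115);


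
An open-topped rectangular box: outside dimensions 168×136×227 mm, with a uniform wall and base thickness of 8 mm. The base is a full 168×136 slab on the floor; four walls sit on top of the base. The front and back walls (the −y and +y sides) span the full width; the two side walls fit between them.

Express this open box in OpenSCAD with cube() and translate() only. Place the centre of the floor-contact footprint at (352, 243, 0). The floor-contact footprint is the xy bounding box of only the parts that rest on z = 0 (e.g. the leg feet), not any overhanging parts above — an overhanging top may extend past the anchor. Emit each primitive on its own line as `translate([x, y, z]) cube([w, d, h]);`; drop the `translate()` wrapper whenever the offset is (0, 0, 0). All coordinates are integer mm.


translate([268, 175, 0]) cube([168, 136, 8]);
translate([268, 175, 8]) cube([168, 8, 219]);
translate([268, 303, 8]) cube([168, 8, 219]);
translate([268, 183, 8]) cube([8, 120, 219]);
translate([428, 183, 8]) cube([8, 120, 219]);


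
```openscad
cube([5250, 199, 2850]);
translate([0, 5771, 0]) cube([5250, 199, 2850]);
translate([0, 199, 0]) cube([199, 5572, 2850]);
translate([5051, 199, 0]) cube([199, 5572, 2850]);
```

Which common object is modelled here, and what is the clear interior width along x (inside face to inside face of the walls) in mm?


A house (or room) frame. The interior width is 4852 mm.

Four 2850 mm walls enclosing a rectangle with no floor or roof — a room or house frame. Outside width is 5250 mm and wall thickness is 199 mm, so the interior width is 5250 − 2 × 199 = 4852 mm.


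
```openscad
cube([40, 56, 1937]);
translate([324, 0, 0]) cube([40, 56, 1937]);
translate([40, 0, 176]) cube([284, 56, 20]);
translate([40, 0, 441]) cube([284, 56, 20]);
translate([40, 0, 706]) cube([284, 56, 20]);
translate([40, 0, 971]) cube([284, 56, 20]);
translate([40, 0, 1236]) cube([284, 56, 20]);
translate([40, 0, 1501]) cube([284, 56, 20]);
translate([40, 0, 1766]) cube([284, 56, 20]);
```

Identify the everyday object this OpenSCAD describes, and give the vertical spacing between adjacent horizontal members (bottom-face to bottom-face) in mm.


A ladder. The rung spacing is 265 mm.

Two tall 40×56 posts with 7 short bars between them — a ladder. Adjacent rungs sit at z = 176 and z = 441, so the spacing is 441 − 176 = 265 mm.


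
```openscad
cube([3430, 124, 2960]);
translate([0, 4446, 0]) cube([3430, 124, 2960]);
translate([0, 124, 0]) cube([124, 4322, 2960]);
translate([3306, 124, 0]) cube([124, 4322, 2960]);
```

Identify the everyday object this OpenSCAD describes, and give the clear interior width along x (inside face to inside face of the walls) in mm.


A house (or room) frame. The interior width is 3182 mm.

Four 2960 mm walls enclosing a rectangle with no floor or roof — a room or house frame. Outside width is 3430 mm and wall thickness is 124 mm, so the interior width is 3430 − 2 × 124 = 3182 mm.


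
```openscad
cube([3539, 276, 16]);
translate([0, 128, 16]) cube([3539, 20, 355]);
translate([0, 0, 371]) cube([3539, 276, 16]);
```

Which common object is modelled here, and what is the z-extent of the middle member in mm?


An I-beam. The web height is 355 mm.

Two wide flanges with a thin centred web — an I-beam. Overall 387 mm minus two 16 mm flanges gives a web of 387 − 2·16 = 355 mm.


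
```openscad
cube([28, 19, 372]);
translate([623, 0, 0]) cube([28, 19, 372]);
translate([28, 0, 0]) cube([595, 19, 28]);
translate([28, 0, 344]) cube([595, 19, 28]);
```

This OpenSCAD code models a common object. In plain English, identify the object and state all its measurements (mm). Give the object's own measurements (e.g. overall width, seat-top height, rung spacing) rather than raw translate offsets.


A rectangular picture frame lying in the x–z plane (depth along y). The opening is 595 mm wide (x) by 316 mm tall (z), surrounded by a border 28 mm wide on all four sides. The frame is 19 mm deep and is made of two full-height vertical stiles with two horizontal rails fitted between them.


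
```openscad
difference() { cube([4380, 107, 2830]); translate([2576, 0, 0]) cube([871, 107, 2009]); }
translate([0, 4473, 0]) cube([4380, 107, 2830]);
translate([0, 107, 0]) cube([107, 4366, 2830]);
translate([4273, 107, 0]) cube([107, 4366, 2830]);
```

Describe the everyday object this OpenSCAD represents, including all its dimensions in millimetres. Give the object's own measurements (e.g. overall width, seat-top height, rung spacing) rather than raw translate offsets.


A single room: four walls, each 2830 mm tall and 107 mm thick, enclosing an outside footprint 4380×4580 mm (x × y), no floor or roof. The front and back walls (−y and +y sides) run the full x-width; the side walls fit between their inner faces. A door opening 871 mm wide and 2009 mm tall is cut through the front wall from the floor up, its −x edge 2576 mm from the wall's −x end.


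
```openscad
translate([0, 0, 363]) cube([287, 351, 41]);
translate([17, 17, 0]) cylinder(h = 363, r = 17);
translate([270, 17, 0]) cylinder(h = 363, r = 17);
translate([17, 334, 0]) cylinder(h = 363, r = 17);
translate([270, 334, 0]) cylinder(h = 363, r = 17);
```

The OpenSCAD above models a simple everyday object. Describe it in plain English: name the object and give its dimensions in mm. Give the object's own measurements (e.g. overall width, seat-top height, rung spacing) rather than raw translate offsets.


A simple wooden stool: a rectangular seat 287 mm (x) by 351 mm (y), 41 mm thick, top face at z = 404 mm, on four round legs, each 34 mm in diameter. The legs rest on z = 0, each leg's axis is inset half a diameter from the nearest pair of seat edges (so the leg's bounding box is flush with the corner).


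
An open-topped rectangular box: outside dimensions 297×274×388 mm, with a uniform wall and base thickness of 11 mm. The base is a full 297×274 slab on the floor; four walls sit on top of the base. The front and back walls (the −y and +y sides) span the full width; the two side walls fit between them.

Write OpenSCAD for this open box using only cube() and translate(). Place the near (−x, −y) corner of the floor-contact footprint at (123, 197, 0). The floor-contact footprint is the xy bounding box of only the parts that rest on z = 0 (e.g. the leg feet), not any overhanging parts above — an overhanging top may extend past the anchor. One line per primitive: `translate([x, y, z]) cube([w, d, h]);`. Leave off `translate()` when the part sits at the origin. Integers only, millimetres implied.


translate([123, 197, 0]) cube([297, 274, 11]);
translate([123, 197, 11]) cube([297, 11, 377]);
translate([123, 460, 11]) cube([297, 11, 377]);
translate([123, 208, 11]) cube([11, 252, 377]);
translate([409, 208, 11]) cube([11, 252, 377]);


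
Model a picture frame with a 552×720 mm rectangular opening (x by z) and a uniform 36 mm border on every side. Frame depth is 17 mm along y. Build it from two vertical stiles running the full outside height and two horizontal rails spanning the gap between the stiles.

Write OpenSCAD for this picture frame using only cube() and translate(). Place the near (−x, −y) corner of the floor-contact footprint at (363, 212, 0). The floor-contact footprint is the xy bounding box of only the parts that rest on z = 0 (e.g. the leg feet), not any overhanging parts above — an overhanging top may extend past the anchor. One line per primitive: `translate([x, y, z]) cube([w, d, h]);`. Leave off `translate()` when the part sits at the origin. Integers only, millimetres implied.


translate([363, 212, 0]) cube([36, 17, 792]);
translate([951, 212, 0]) cube([36, 17, 792]);
translate([399, 212, 0]) cube([552, 17, 36]);
translate([399, 212, 756]) cube([552, 17, 36]);
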